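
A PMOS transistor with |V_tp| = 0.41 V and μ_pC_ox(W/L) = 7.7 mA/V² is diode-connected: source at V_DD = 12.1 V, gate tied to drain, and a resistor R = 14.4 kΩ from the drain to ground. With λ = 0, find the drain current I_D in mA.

With gate tied to drain, V_SG = V_SD ≥ V_SG − |V_tp|, so the device is in saturation.
KCL at the drain: ½ k_p (V_SG − |V_tp|)² = (V_DD − V_SG)/R.
Let x = V_SG − 0.41. Then 55.4 x² + x − 11.69 = 0, giving x = 0.45 V (positive root), so V_SG = 0.86 V.
I_D = (V_DD − V_SG)/R = (12.1 − 0.86) / 14.4 = 0.781 mA.

I_D = 0.781 mA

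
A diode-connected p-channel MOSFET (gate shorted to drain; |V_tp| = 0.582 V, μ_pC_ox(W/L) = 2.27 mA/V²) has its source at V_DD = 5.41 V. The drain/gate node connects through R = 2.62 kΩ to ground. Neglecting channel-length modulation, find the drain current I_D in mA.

With gate tied to drain, V_SG = V_SD ≥ V_SG − |V_tp|, so the device is in saturation.
KCL at the drain: ½ k_p (V_SG − |V_tp|)² = (V_DD − V_SG)/R.
Let x = V_SG − 0.582. Then 2.97 x² + x − 4.828 = 0, giving x = 1.12 V (positive root), so V_SG = 1.7 V.
I_D = (V_DD − V_SG)/R = (5.41 − 1.7) / 2.62 = 1.42 mA.

I_D = 1.42 mA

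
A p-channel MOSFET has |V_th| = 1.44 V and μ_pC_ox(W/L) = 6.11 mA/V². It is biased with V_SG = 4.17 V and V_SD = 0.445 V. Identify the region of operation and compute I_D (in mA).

V_ov = V_SG − |V_th| = 4.17 − 1.44 = 2.73 V.
Since V_SD = 0.445 V < V_ov = 2.73 V, the device is in the triode region.
I_D = k_p [V_ov · V_SD − ½ V_SD²] = 6.11 × [2.73 × 0.445 − 0.5 × 0.445²] = 6.82 mA.

Triode; I_D = 6.82 mA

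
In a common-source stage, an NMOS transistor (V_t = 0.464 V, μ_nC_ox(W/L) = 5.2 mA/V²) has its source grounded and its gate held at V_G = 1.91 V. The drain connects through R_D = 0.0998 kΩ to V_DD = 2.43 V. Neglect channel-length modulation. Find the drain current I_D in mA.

I_D = 5.44 mA

V_GS = V_G = 1.91 V, so V_ov = 1.91 − 0.464 = 1.45 V.
Assume saturation: I_D = ½ k_n V_ov² = 0.5 × 5.2 × 1.45² = 5.44 mA, giving V_DS = V_DD − I_D R_D = 2.43 − 5.44 × 0.0998 = 1.89 V.
V_DS = 1.89 V ≥ V_ov = 1.45 V, confirming saturation.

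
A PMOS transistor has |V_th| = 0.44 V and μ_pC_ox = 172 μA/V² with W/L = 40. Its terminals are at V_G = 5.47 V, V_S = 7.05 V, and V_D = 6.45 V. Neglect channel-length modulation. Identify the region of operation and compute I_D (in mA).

V_SG = V_S − V_G = 7.05 − 5.47 = 1.58 V; V_SD = V_S − V_D = 7.05 − 6.45 = 0.6 V.
k_p = μ_pC_ox · (W/L) = 6.88 mA/V².
V_ov = V_SG − |V_th| = 1.58 − 0.44 = 1.14 V.
Since V_SD = 0.6 V < V_ov = 1.14 V, the device is in the triode region.
I_D = k_p [V_ov · V_SD − ½ V_SD²] = 6.88 × [1.14 × 0.6 − 0.5 × 0.6²] = 3.47 mA.

Triode; I_D = 3.47 mA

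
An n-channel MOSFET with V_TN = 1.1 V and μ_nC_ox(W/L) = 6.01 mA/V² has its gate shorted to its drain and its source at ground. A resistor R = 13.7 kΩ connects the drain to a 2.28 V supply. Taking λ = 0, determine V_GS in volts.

With gate tied to drain, V_GS = V_DS ≥ V_GS − V_TN, so the device is in saturation.
KCL at the drain: ½ k_n (V_GS − V_TN)² = (V_DD − V_GS)/R.
Let x = V_GS − 1.1. Then 41.2 x² + x − 1.18 = 0, giving x = 0.158 V (positive root), so V_GS = 1.26 V.
I_D = (V_DD − V_GS)/R = (2.28 − 1.26) / 13.7 = 0.0746 mA.

V_GS = 1.26 V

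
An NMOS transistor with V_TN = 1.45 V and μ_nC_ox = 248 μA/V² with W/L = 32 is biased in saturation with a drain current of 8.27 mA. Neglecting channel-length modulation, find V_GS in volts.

V_GS = 2.89 V

k_n = μ_nC_ox · (W/L) = 7.936 mA/V².
In saturation I_D = ½ k_n (V_GS − V_TN)², so V_GS − V_TN = √(2 I_D / k_n) = √(2 × 8.27 / 7.936) = 1.44 V.
V_GS = 1.45 + 1.44 = 2.89 V.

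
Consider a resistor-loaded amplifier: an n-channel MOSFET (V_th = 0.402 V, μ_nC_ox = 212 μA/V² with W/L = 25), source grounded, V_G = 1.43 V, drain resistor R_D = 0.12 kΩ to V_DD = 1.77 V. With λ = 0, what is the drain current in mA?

I_D = 2.80 mA

V_GS = V_G = 1.43 V, so V_ov = 1.43 − 0.402 = 1.03 V.
k_n = μ_nC_ox · (W/L) = 5.3 mA/V².
Assume saturation: I_D = ½ k_n V_ov² = 0.5 × 5.3 × 1.03² = 2.8 mA, giving V_DS = V_DD − I_D R_D = 1.77 − 2.8 × 0.12 = 1.43 V.
V_DS = 1.43 V ≥ V_ov = 1.03 V, confirming saturation.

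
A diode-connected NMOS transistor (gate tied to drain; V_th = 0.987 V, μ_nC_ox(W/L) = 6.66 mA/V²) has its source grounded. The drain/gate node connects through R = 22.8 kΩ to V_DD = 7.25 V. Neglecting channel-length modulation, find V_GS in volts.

With gate tied to drain, V_GS = V_DS ≥ V_GS − V_th, so the device is in saturation.
KCL at the drain: ½ k_n (V_GS − V_th)² = (V_DD − V_GS)/R.
Let x = V_GS − 0.987. Then 75.9 x² + x − 6.263 = 0, giving x = 0.281 V (positive root), so V_GS = 1.27 V.
I_D = (V_DD − V_GS)/R = (7.25 − 1.27) / 22.8 = 0.262 mA.

V_GS = 1.27 V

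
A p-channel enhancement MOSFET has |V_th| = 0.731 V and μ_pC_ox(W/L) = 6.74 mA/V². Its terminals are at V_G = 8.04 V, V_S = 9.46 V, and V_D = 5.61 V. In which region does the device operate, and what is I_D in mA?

Saturation; I_D = 1.60 mA

V_SG = V_S − V_G = 9.46 − 8.04 = 1.42 V; V_SD = V_S − V_D = 9.46 − 5.61 = 3.85 V.
V_ov = V_SG − |V_th| = 1.42 − 0.731 = 0.689 V.
Since V_SD = 3.85 V ≥ V_ov = 0.689 V, the device is in saturation.
I_D = ½ k_p V_ov² = 0.5 × 6.74 × 0.689² = 1.6 mA.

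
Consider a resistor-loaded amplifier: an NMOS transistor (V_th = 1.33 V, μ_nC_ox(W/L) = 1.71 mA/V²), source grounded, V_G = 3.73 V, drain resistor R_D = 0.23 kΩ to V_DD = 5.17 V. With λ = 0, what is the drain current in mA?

V_GS = V_G = 3.73 V, so V_ov = 3.73 − 1.33 = 2.4 V.
Assume saturation: I_D = ½ k_n V_ov² = 0.5 × 1.71 × 2.4² = 4.92 mA, giving V_DS = V_DD − I_D R_D = 5.17 − 4.92 × 0.23 = 4.04 V.
V_DS = 4.04 V ≥ V_ov = 2.4 V, confirming saturation.

I_D = 4.92 mA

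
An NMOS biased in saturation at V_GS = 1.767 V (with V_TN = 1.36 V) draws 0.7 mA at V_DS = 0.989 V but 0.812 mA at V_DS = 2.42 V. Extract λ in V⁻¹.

λ = 0.126 V⁻¹

With V_GS fixed, I_D ∝ (1 + λ V_DS) in saturation, so I_D2/I_D1 = (1 + λ V_DS2)/(1 + λ V_DS1).
0.812/0.7 = 1.16 = (1 + 2.42 λ)/(1 + 0.989 λ).
Solving: λ (I_D1 V_DS2 − I_D2 V_DS1) = I_D2 − I_D1, so λ = (0.812 − 0.7) / (0.7 × 2.42 − 0.812 × 0.989) = 0.112 / 0.891 = 0.126 V⁻¹.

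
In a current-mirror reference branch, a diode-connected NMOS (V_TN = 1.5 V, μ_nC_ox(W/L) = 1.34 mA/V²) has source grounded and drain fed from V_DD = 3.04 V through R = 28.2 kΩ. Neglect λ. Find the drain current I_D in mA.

I_D = 0.0454 mA

With gate tied to drain, V_GS = V_DS ≥ V_GS − V_TN, so the device is in saturation.
KCL at the drain: ½ k_n (V_GS − V_TN)² = (V_DD − V_GS)/R.
Let x = V_GS − 1.5. Then 18.9 x² + x − 1.54 = 0, giving x = 0.26 V (positive root), so V_GS = 1.76 V.
I_D = (V_DD − V_GS)/R = (3.04 − 1.76) / 28.2 = 0.0454 mA.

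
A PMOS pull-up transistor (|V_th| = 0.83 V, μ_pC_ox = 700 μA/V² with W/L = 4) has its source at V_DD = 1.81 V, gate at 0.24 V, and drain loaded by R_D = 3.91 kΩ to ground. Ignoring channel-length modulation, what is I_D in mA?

V_SG = V_DD − V_G = 1.81 − 0.24 = 1.57 V, so V_ov = 1.57 − 0.83 = 0.74 V.
k_p = μ_pC_ox · (W/L) = 2.8 mA/V².
Assume saturation: I_D = ½ k_p V_ov² = 0.5 × 2.8 × 0.74² = 0.767 mA, giving V_SD = V_DD − I_D R_D = 1.81 − 0.767 × 3.91 = -1.19 V.
But -1.19 V < V_ov = 0.74 V, so the device is actually in triode.
In triode I_D = k_p[V_ov V_SD − ½ V_SD²] and I_D = (V_DD − V_SD)/R_D. Equating: 5.47 V_SD² − 9.102 V_SD + 1.81 = 0, giving V_SD = 0.231 V (the root below V_ov).
I_D = (1.81 − 0.231) / 3.91 = 0.404 mA.

I_D = 0.404 mA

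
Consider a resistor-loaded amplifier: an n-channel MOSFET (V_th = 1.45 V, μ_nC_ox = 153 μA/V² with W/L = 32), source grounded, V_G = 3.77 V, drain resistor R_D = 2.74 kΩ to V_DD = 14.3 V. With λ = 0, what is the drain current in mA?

I_D = 5.04 mA

V_GS = V_G = 3.77 V, so V_ov = 3.77 − 1.45 = 2.32 V.
k_n = μ_nC_ox · (W/L) = 4.896 mA/V².
Assume saturation: I_D = ½ k_n V_ov² = 0.5 × 4.896 × 2.32² = 13.2 mA, giving V_DS = V_DD − I_D R_D = 14.3 − 13.2 × 2.74 = -21.8 V.
But -21.8 V < V_ov = 2.32 V, so the device is actually in triode.
In triode I_D = k_n[V_ov V_DS − ½ V_DS²] and I_D = (V_DD − V_DS)/R_D. Equating: 6.71 V_DS² − 32.12 V_DS + 14.3 = 0, giving V_DS = 0.497 V (the root below V_ov).
I_D = (14.3 − 0.497) / 2.74 = 5.04 mA.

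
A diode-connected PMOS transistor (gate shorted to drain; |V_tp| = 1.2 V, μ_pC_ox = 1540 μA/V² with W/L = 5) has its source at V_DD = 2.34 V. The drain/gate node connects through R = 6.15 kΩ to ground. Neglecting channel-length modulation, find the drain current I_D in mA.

I_D = 0.153 mA

With gate tied to drain, V_SG = V_SD ≥ V_SG − |V_tp|, so the device is in saturation.
k_p = μ_pC_ox · (W/L) = 7.7 mA/V².
KCL at the drain: ½ k_p (V_SG − |V_tp|)² = (V_DD − V_SG)/R.
Let x = V_SG − 1.2. Then 23.7 x² + x − 1.14 = 0, giving x = 0.199 V (positive root), so V_SG = 1.4 V.
I_D = (V_DD − V_SG)/R = (2.34 − 1.4) / 6.15 = 0.153 mA.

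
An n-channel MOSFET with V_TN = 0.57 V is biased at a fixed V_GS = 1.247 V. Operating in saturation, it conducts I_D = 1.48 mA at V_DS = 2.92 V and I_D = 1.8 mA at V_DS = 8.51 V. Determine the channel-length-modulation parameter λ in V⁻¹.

With V_GS fixed, I_D ∝ (1 + λ V_DS) in saturation, so I_D2/I_D1 = (1 + λ V_DS2)/(1 + λ V_DS1).
1.8/1.48 = 1.216 = (1 + 8.51 λ)/(1 + 2.92 λ).
Solving: λ (I_D1 V_DS2 − I_D2 V_DS1) = I_D2 − I_D1, so λ = (1.8 − 1.48) / (1.48 × 8.51 − 1.8 × 2.92) = 0.32 / 7.34 = 0.0436 V⁻¹.

λ = 0.0436 V⁻¹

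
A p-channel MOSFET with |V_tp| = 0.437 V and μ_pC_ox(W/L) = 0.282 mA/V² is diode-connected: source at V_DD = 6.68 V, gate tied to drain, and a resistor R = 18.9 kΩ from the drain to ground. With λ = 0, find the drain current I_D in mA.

I_D = 0.259 mA

With gate tied to drain, V_SG = V_SD ≥ V_SG − |V_tp|, so the device is in saturation.
KCL at the drain: ½ k_p (V_SG − |V_tp|)² = (V_DD − V_SG)/R.
Let x = V_SG − 0.437. Then 2.66 x² + x − 6.243 = 0, giving x = 1.35 V (positive root), so V_SG = 1.79 V.
I_D = (V_DD − V_SG)/R = (6.68 − 1.79) / 18.9 = 0.259 mA.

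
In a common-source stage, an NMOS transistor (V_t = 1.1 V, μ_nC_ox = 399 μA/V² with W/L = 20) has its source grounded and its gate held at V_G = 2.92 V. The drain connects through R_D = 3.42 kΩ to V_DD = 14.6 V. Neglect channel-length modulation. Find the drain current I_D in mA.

V_GS = V_G = 2.92 V, so V_ov = 2.92 − 1.1 = 1.82 V.
k_n = μ_nC_ox · (W/L) = 7.98 mA/V².
Assume saturation: I_D = ½ k_n V_ov² = 0.5 × 7.98 × 1.82² = 13.2 mA, giving V_DS = V_DD − I_D R_D = 14.6 − 13.2 × 3.42 = -30.6 V.
But -30.6 V < V_ov = 1.82 V, so the device is actually in triode.
In triode I_D = k_n[V_ov V_DS − ½ V_DS²] and I_D = (V_DD − V_DS)/R_D. Equating: 13.6 V_DS² − 50.67 V_DS + 14.6 = 0, giving V_DS = 0.315 V (the root below V_ov).
I_D = (14.6 − 0.315) / 3.42 = 4.18 mA.

I_D = 4.18 mA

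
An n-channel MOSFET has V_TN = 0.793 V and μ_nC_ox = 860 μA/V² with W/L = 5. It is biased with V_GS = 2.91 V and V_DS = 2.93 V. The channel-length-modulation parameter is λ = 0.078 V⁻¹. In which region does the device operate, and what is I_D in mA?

Saturation; I_D = 11.8 mA

k_n = μ_nC_ox · (W/L) = 4.3 mA/V².
V_ov = V_GS − V_TN = 2.91 − 0.793 = 2.12 V.
Since V_DS = 2.93 V ≥ V_ov = 2.12 V, the device is in saturation.
I_D = ½ k_n V_ov² (1 + λ V_DS) = 0.5 × 4.3 × 2.12² × (1 + 0.078 × 2.93) = 11.8 mA.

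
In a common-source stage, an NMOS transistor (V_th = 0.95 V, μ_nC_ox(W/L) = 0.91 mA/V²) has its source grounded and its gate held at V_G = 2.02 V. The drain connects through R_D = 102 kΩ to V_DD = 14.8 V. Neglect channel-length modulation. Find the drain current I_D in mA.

I_D = 0.144 mA

V_GS = V_G = 2.02 V, so V_ov = 2.02 − 0.95 = 1.07 V.
Assume saturation: I_D = ½ k_n V_ov² = 0.5 × 0.91 × 1.07² = 0.521 mA, giving V_DS = V_DD − I_D R_D = 14.8 − 0.521 × 102 = -38.3 V.
But -38.3 V < V_ov = 1.07 V, so the device is actually in triode.
In triode I_D = k_n[V_ov V_DS − ½ V_DS²] and I_D = (V_DD − V_DS)/R_D. Equating: 46.4 V_DS² − 100.3 V_DS + 14.8 = 0, giving V_DS = 0.159 V (the root below V_ov).
I_D = (14.8 − 0.159) / 102 = 0.144 mA.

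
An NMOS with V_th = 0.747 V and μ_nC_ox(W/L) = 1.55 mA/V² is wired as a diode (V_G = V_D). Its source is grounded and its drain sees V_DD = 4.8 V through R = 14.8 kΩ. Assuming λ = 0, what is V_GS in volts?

V_GS = 1.30 V

With gate tied to drain, V_GS = V_DS ≥ V_GS − V_th, so the device is in saturation.
KCL at the drain: ½ k_n (V_GS − V_th)² = (V_DD − V_GS)/R.
Let x = V_GS − 0.747. Then 11.5 x² + x − 4.053 = 0, giving x = 0.552 V (positive root), so V_GS = 1.3 V.
I_D = (V_DD − V_GS)/R = (4.8 − 1.3) / 14.8 = 0.237 mA.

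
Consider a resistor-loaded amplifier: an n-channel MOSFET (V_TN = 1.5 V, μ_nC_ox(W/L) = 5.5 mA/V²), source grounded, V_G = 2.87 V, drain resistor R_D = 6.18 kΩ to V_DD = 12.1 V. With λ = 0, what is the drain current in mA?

V_GS = V_G = 2.87 V, so V_ov = 2.87 − 1.5 = 1.37 V.
Assume saturation: I_D = ½ k_n V_ov² = 0.5 × 5.5 × 1.37² = 5.16 mA, giving V_DS = V_DD − I_D R_D = 12.1 − 5.16 × 6.18 = -19.8 V.
But -19.8 V < V_ov = 1.37 V, so the device is actually in triode.
In triode I_D = k_n[V_ov V_DS − ½ V_DS²] and I_D = (V_DD − V_DS)/R_D. Equating: 17 V_DS² − 47.57 V_DS + 12.1 = 0, giving V_DS = 0.283 V (the root below V_ov).
I_D = (12.1 − 0.283) / 6.18 = 1.91 mA.

I_D = 1.91 mA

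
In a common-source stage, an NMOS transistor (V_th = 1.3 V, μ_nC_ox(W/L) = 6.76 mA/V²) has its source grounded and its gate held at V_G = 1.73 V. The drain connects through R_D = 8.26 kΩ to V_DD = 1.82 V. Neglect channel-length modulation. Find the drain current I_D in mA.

V_GS = V_G = 1.73 V, so V_ov = 1.73 − 1.3 = 0.43 V.
Assume saturation: I_D = ½ k_n V_ov² = 0.5 × 6.76 × 0.43² = 0.625 mA, giving V_DS = V_DD − I_D R_D = 1.82 − 0.625 × 8.26 = -3.34 V.
But -3.34 V < V_ov = 0.43 V, so the device is actually in triode.
In triode I_D = k_n[V_ov V_DS − ½ V_DS²] and I_D = (V_DD − V_DS)/R_D. Equating: 27.9 V_DS² − 25.01 V_DS + 1.82 = 0, giving V_DS = 0.0799 V (the root below V_ov).
I_D = (1.82 − 0.0799) / 8.26 = 0.211 mA.

I_D = 0.211 mA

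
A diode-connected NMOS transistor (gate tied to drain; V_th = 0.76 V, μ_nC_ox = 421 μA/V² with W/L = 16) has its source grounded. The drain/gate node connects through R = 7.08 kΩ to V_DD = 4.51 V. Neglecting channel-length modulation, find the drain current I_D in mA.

With gate tied to drain, V_GS = V_DS ≥ V_GS − V_th, so the device is in saturation.
k_n = μ_nC_ox · (W/L) = 6.736 mA/V².
KCL at the drain: ½ k_n (V_GS − V_th)² = (V_DD − V_GS)/R.
Let x = V_GS − 0.76. Then 23.8 x² + x − 3.75 = 0, giving x = 0.376 V (positive root), so V_GS = 1.14 V.
I_D = (V_DD − V_GS)/R = (4.51 − 1.14) / 7.08 = 0.477 mA.

I_D = 0.477 mA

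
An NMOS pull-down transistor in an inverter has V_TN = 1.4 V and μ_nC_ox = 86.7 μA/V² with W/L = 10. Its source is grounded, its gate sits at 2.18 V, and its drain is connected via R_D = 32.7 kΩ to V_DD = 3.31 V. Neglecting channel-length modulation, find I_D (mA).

I_D = 0.0964 mA

V_GS = V_G = 2.18 V, so V_ov = 2.18 − 1.4 = 0.78 V.
k_n = μ_nC_ox · (W/L) = 0.867 mA/V².
Assume saturation: I_D = ½ k_n V_ov² = 0.5 × 0.867 × 0.78² = 0.264 mA, giving V_DS = V_DD − I_D R_D = 3.31 − 0.264 × 32.7 = -5.31 V.
But -5.31 V < V_ov = 0.78 V, so the device is actually in triode.
In triode I_D = k_n[V_ov V_DS − ½ V_DS²] and I_D = (V_DD − V_DS)/R_D. Equating: 14.2 V_DS² − 23.11 V_DS + 3.31 = 0, giving V_DS = 0.159 V (the root below V_ov).
I_D = (3.31 − 0.159) / 32.7 = 0.0964 mA.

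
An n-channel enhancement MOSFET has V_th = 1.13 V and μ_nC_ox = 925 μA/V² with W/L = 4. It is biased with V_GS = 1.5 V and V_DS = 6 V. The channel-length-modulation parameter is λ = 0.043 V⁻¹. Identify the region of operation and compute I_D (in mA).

k_n = μ_nC_ox · (W/L) = 3.7 mA/V².
V_ov = V_GS − V_th = 1.5 − 1.13 = 0.37 V.
Since V_DS = 6 V ≥ V_ov = 0.37 V, the device is in saturation.
I_D = ½ k_n V_ov² (1 + λ V_DS) = 0.5 × 3.7 × 0.37² × (1 + 0.043 × 6) = 0.319 mA.

Saturation; I_D = 0.319 mA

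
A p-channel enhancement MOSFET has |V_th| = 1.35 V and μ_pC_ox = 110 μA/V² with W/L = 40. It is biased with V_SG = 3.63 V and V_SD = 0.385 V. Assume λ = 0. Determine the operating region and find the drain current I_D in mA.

k_p = μ_pC_ox · (W/L) = 4.4 mA/V².
V_ov = V_SG − |V_th| = 3.63 − 1.35 = 2.28 V.
Since V_SD = 0.385 V < V_ov = 2.28 V, the device is in the triode region.
I_D = k_p [V_ov · V_SD − ½ V_SD²] = 4.4 × [2.28 × 0.385 − 0.5 × 0.385²] = 3.54 mA.

Triode; I_D = 3.54 mA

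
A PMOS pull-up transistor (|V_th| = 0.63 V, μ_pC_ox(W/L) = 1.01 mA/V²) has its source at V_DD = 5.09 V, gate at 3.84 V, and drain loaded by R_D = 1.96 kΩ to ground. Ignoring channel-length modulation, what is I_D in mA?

I_D = 0.194 mA

V_SG = V_DD − V_G = 5.09 − 3.84 = 1.25 V, so V_ov = 1.25 − 0.63 = 0.62 V.
Assume saturation: I_D = ½ k_p V_ov² = 0.5 × 1.01 × 0.62² = 0.194 mA, giving V_SD = V_DD − I_D R_D = 5.09 − 0.194 × 1.96 = 4.71 V.
V_SD = 4.71 V ≥ V_ov = 0.62 V, confirming saturation.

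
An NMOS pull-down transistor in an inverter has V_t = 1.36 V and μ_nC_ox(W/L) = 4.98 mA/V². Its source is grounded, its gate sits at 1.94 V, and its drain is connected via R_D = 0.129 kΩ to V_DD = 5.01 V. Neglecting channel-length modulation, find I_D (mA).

V_GS = V_G = 1.94 V, so V_ov = 1.94 − 1.36 = 0.58 V.
Assume saturation: I_D = ½ k_n V_ov² = 0.5 × 4.98 × 0.58² = 0.838 mA, giving V_DS = V_DD − I_D R_D = 5.01 − 0.838 × 0.129 = 4.9 V.
V_DS = 4.9 V ≥ V_ov = 0.58 V, confirming saturation.

I_D = 0.838 mA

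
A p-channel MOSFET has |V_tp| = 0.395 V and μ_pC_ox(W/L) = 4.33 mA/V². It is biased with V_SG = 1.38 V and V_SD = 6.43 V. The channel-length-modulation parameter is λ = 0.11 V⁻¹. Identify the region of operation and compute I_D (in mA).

Saturation; I_D = 3.59 mA

V_ov = V_SG − |V_tp| = 1.38 − 0.395 = 0.985 V.
Since V_SD = 6.43 V ≥ V_ov = 0.985 V, the device is in saturation.
I_D = ½ k_p V_ov² (1 + λ V_SD) = 0.5 × 4.33 × 0.985² × (1 + 0.11 × 6.43) = 3.59 mA.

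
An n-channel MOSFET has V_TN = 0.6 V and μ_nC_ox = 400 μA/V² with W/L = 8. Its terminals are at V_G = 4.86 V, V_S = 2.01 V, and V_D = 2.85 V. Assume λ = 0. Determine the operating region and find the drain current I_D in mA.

Triode; I_D = 4.92 mA

V_GS = V_G − V_S = 4.86 − 2.01 = 2.85 V; V_DS = V_D − V_S = 2.85 − 2.01 = 0.84 V.
k_n = μ_nC_ox · (W/L) = 3.2 mA/V².
V_ov = V_GS − V_TN = 2.85 − 0.6 = 2.25 V.
Since V_DS = 0.84 V < V_ov = 2.25 V, the device is in the triode region.
I_D = k_n [V_ov · V_DS − ½ V_DS²] = 3.2 × [2.25 × 0.84 − 0.5 × 0.84²] = 4.92 mA.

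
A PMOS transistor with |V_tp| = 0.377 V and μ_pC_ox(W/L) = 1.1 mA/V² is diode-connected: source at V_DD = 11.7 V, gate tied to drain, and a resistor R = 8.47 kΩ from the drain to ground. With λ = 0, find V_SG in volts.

With gate tied to drain, V_SG = V_SD ≥ V_SG − |V_tp|, so the device is in saturation.
KCL at the drain: ½ k_p (V_SG − |V_tp|)² = (V_DD − V_SG)/R.
Let x = V_SG − 0.377. Then 4.66 x² + x − 11.32 = 0, giving x = 1.46 V (positive root), so V_SG = 1.83 V.
I_D = (V_DD − V_SG)/R = (11.7 − 1.83) / 8.47 = 1.17 mA.

V_SG = 1.83 V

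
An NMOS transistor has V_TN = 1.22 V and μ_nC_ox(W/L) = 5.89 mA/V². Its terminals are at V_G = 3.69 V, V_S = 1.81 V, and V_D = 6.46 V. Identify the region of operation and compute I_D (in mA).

Saturation; I_D = 1.28 mA

V_GS = V_G − V_S = 3.69 − 1.81 = 1.88 V; V_DS = V_D − V_S = 6.46 − 1.81 = 4.65 V.
V_ov = V_GS − V_TN = 1.88 − 1.22 = 0.66 V.
Since V_DS = 4.65 V ≥ V_ov = 0.66 V, the device is in saturation.
I_D = ½ k_n V_ov² = 0.5 × 5.89 × 0.66² = 1.28 mA.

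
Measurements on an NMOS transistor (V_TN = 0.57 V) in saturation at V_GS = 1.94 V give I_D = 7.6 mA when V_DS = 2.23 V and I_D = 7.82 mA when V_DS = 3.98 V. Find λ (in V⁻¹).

λ = 0.0172 V⁻¹

With V_GS fixed, I_D ∝ (1 + λ V_DS) in saturation, so I_D2/I_D1 = (1 + λ V_DS2)/(1 + λ V_DS1).
7.82/7.6 = 1.029 = (1 + 3.98 λ)/(1 + 2.23 λ).
Solving: λ (I_D1 V_DS2 − I_D2 V_DS1) = I_D2 − I_D1, so λ = (7.82 − 7.6) / (7.6 × 3.98 − 7.82 × 2.23) = 0.22 / 12.8 = 0.0172 V⁻¹.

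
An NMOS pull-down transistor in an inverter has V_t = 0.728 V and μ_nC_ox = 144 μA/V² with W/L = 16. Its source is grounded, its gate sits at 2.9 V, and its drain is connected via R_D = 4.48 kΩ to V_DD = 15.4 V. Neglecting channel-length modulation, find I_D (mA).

V_GS = V_G = 2.9 V, so V_ov = 2.9 − 0.728 = 2.17 V.
k_n = μ_nC_ox · (W/L) = 2.304 mA/V².
Assume saturation: I_D = ½ k_n V_ov² = 0.5 × 2.304 × 2.17² = 5.43 mA, giving V_DS = V_DD − I_D R_D = 15.4 − 5.43 × 4.48 = -8.95 V.
But -8.95 V < V_ov = 2.17 V, so the device is actually in triode.
In triode I_D = k_n[V_ov V_DS − ½ V_DS²] and I_D = (V_DD − V_DS)/R_D. Equating: 5.16 V_DS² − 23.42 V_DS + 15.4 = 0, giving V_DS = 0.798 V (the root below V_ov).
I_D = (15.4 − 0.798) / 4.48 = 3.26 mA.

I_D = 3.26 mA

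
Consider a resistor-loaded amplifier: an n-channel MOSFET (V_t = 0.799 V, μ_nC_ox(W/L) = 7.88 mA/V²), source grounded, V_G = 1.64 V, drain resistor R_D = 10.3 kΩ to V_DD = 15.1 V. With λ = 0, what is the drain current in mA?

V_GS = V_G = 1.64 V, so V_ov = 1.64 − 0.799 = 0.841 V.
Assume saturation: I_D = ½ k_n V_ov² = 0.5 × 7.88 × 0.841² = 2.79 mA, giving V_DS = V_DD − I_D R_D = 15.1 − 2.79 × 10.3 = -13.6 V.
But -13.6 V < V_ov = 0.841 V, so the device is actually in triode.
In triode I_D = k_n[V_ov V_DS − ½ V_DS²] and I_D = (V_DD − V_DS)/R_D. Equating: 40.6 V_DS² − 69.26 V_DS + 15.1 = 0, giving V_DS = 0.257 V (the root below V_ov).
I_D = (15.1 − 0.257) / 10.3 = 1.44 mA.

I_D = 1.44 mA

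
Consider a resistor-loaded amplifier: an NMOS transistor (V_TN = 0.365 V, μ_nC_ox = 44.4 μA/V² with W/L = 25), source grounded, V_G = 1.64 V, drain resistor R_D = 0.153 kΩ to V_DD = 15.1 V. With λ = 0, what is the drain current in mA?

I_D = 0.902 mA

V_GS = V_G = 1.64 V, so V_ov = 1.64 − 0.365 = 1.27 V.
k_n = μ_nC_ox · (W/L) = 1.11 mA/V².
Assume saturation: I_D = ½ k_n V_ov² = 0.5 × 1.11 × 1.27² = 0.902 mA, giving V_DS = V_DD − I_D R_D = 15.1 − 0.902 × 0.153 = 15 V.
V_DS = 15 V ≥ V_ov = 1.27 V, confirming saturation.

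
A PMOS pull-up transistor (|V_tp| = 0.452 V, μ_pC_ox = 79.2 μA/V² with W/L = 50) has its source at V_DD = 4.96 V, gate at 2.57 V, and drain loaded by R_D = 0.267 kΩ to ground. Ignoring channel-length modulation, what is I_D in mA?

V_SG = V_DD − V_G = 4.96 − 2.57 = 2.39 V, so V_ov = 2.39 − 0.452 = 1.94 V.
k_p = μ_pC_ox · (W/L) = 3.96 mA/V².
Assume saturation: I_D = ½ k_p V_ov² = 0.5 × 3.96 × 1.94² = 7.44 mA, giving V_SD = V_DD − I_D R_D = 4.96 − 7.44 × 0.267 = 2.97 V.
V_SD = 2.97 V ≥ V_ov = 1.94 V, confirming saturation.

I_D = 7.44 mA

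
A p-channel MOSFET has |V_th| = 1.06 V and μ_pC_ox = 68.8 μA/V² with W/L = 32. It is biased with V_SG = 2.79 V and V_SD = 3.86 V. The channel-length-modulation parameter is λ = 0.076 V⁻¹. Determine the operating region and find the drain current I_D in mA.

k_p = μ_pC_ox · (W/L) = 2.202 mA/V².
V_ov = V_SG − |V_th| = 2.79 − 1.06 = 1.73 V.
Since V_SD = 3.86 V ≥ V_ov = 1.73 V, the device is in saturation.
I_D = ½ k_p V_ov² (1 + λ V_SD) = 0.5 × 2.202 × 1.73² × (1 + 0.076 × 3.86) = 4.26 mA.

Saturation; I_D = 4.26 mA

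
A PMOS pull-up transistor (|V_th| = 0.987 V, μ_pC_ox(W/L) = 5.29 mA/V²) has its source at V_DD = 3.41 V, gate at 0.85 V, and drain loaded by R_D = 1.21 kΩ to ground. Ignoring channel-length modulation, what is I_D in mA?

V_SG = V_DD − V_G = 3.41 − 0.85 = 2.56 V, so V_ov = 2.56 − 0.987 = 1.57 V.
Assume saturation: I_D = ½ k_p V_ov² = 0.5 × 5.29 × 1.57² = 6.54 mA, giving V_SD = V_DD − I_D R_D = 3.41 − 6.54 × 1.21 = -4.51 V.
But -4.51 V < V_ov = 1.57 V, so the device is actually in triode.
In triode I_D = k_p[V_ov V_SD − ½ V_SD²] and I_D = (V_DD − V_SD)/R_D. Equating: 3.2 V_SD² − 11.07 V_SD + 3.41 = 0, giving V_SD = 0.342 V (the root below V_ov).
I_D = (3.41 − 0.342) / 1.21 = 2.54 mA.

I_D = 2.54 mA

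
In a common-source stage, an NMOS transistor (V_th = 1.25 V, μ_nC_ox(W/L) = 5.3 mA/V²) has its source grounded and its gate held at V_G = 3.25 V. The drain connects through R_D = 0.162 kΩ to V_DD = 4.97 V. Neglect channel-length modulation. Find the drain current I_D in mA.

I_D = 10.6 mA

V_GS = V_G = 3.25 V, so V_ov = 3.25 − 1.25 = 2 V.
Assume saturation: I_D = ½ k_n V_ov² = 0.5 × 5.3 × 2² = 10.6 mA, giving V_DS = V_DD − I_D R_D = 4.97 − 10.6 × 0.162 = 3.25 V.
V_DS = 3.25 V ≥ V_ov = 2 V, confirming saturation.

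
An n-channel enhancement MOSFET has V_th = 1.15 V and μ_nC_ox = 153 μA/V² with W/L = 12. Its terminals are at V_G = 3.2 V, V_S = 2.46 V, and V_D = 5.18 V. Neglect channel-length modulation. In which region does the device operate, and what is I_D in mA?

V_GS = V_G − V_S = 3.2 − 2.46 = 0.74 V; V_DS = V_D − V_S = 5.18 − 2.46 = 2.72 V.
V_GS = 0.74 V < V_th = 1.15 V, so the transistor is in cutoff.

Cutoff; I_D = 0 mA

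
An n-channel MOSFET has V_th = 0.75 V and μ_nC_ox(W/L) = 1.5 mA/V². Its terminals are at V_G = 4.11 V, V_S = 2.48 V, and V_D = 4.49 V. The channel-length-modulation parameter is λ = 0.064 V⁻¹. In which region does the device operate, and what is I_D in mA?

Saturation; I_D = 0.656 mA

V_GS = V_G − V_S = 4.11 − 2.48 = 1.63 V; V_DS = V_D − V_S = 4.49 − 2.48 = 2.01 V.
V_ov = V_GS − V_th = 1.63 − 0.75 = 0.88 V.
Since V_DS = 2.01 V ≥ V_ov = 0.88 V, the device is in saturation.
I_D = ½ k_n V_ov² (1 + λ V_DS) = 0.5 × 1.5 × 0.88² × (1 + 0.064 × 2.01) = 0.656 mA.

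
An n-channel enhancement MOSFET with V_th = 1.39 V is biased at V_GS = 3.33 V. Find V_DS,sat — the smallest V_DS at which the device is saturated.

V_DS,sat = 1.94 V

The boundary between triode and saturation is V_DS = V_GS − V_th = V_ov.
V_ov = 3.33 − 1.39 = 1.94 V.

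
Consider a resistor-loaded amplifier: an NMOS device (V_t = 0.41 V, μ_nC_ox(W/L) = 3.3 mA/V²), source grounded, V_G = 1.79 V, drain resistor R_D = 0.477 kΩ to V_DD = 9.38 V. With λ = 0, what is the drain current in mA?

V_GS = V_G = 1.79 V, so V_ov = 1.79 − 0.41 = 1.38 V.
Assume saturation: I_D = ½ k_n V_ov² = 0.5 × 3.3 × 1.38² = 3.14 mA, giving V_DS = V_DD − I_D R_D = 9.38 − 3.14 × 0.477 = 7.88 V.
V_DS = 7.88 V ≥ V_ov = 1.38 V, confirming saturation.

I_D = 3.14 mA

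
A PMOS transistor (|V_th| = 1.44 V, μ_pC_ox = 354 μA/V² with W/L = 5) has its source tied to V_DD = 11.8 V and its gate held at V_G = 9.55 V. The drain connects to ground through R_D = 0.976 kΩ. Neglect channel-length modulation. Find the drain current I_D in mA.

I_D = 0.581 mA

V_SG = V_DD − V_G = 11.8 − 9.55 = 2.25 V, so V_ov = 2.25 − 1.44 = 0.81 V.
k_p = μ_pC_ox · (W/L) = 1.77 mA/V².
Assume saturation: I_D = ½ k_p V_ov² = 0.5 × 1.77 × 0.81² = 0.581 mA, giving V_SD = V_DD − I_D R_D = 11.8 − 0.581 × 0.976 = 11.2 V.
V_SD = 11.2 V ≥ V_ov = 0.81 V, confirming saturation.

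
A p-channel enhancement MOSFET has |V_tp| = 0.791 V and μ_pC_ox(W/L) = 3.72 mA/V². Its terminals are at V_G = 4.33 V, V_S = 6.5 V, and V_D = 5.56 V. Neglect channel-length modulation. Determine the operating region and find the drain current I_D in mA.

V_SG = V_S − V_G = 6.5 − 4.33 = 2.17 V; V_SD = V_S − V_D = 6.5 − 5.56 = 0.94 V.
V_ov = V_SG − |V_tp| = 2.17 − 0.791 = 1.38 V.
Since V_SD = 0.94 V < V_ov = 1.38 V, the device is in the triode region.
I_D = k_p [V_ov · V_SD − ½ V_SD²] = 3.72 × [1.38 × 0.94 − 0.5 × 0.94²] = 3.18 mA.

Triode; I_D = 3.18 mA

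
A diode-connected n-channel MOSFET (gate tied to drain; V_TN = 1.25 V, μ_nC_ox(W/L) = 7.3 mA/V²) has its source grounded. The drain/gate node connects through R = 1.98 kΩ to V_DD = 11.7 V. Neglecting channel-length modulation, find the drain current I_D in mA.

I_D = 4.70 mA

With gate tied to drain, V_GS = V_DS ≥ V_GS − V_TN, so the device is in saturation.
KCL at the drain: ½ k_n (V_GS − V_TN)² = (V_DD − V_GS)/R.
Let x = V_GS − 1.25. Then 7.23 x² + x − 10.45 = 0, giving x = 1.14 V (positive root), so V_GS = 2.39 V.
I_D = (V_DD − V_GS)/R = (11.7 − 2.39) / 1.98 = 4.7 mA.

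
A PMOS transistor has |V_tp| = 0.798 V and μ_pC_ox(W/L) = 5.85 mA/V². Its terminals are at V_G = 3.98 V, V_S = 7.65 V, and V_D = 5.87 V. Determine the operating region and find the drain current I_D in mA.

V_SG = V_S − V_G = 7.65 − 3.98 = 3.67 V; V_SD = V_S − V_D = 7.65 − 5.87 = 1.78 V.
V_ov = V_SG − |V_tp| = 3.67 − 0.798 = 2.87 V.
Since V_SD = 1.78 V < V_ov = 2.87 V, the device is in the triode region.
I_D = k_p [V_ov · V_SD − ½ V_SD²] = 5.85 × [2.87 × 1.78 − 0.5 × 1.78²] = 20.6 mA.

Triode; I_D = 20.6 mA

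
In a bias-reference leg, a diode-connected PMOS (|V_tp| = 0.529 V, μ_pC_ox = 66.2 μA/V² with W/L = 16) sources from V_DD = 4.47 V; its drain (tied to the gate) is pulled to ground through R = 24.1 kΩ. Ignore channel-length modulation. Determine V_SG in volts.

V_SG = 1.05 V

With gate tied to drain, V_SG = V_SD ≥ V_SG − |V_tp|, so the device is in saturation.
k_p = μ_pC_ox · (W/L) = 1.059 mA/V².
KCL at the drain: ½ k_p (V_SG − |V_tp|)² = (V_DD − V_SG)/R.
Let x = V_SG − 0.529. Then 12.8 x² + x − 3.941 = 0, giving x = 0.518 V (positive root), so V_SG = 1.05 V.
I_D = (V_DD − V_SG)/R = (4.47 − 1.05) / 24.1 = 0.142 mA.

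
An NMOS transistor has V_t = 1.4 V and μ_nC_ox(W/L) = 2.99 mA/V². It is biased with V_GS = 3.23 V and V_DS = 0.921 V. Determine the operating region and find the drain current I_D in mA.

V_ov = V_GS − V_t = 3.23 − 1.4 = 1.83 V.
Since V_DS = 0.921 V < V_ov = 1.83 V, the device is in the triode region.
I_D = k_n [V_ov · V_DS − ½ V_DS²] = 2.99 × [1.83 × 0.921 − 0.5 × 0.921²] = 3.77 mA.

Triode; I_D = 3.77 mA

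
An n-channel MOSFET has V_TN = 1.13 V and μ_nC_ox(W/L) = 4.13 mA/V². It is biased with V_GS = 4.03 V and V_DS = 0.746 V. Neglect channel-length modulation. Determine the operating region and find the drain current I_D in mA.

V_ov = V_GS − V_TN = 4.03 − 1.13 = 2.9 V.
Since V_DS = 0.746 V < V_ov = 2.9 V, the device is in the triode region.
I_D = k_n [V_ov · V_DS − ½ V_DS²] = 4.13 × [2.9 × 0.746 − 0.5 × 0.746²] = 7.79 mA.

Triode; I_D = 7.79 mA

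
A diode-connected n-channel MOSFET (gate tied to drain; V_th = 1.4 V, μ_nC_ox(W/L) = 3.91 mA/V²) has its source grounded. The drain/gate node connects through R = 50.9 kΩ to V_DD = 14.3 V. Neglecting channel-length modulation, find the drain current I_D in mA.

I_D = 0.246 mA

With gate tied to drain, V_GS = V_DS ≥ V_GS − V_th, so the device is in saturation.
KCL at the drain: ½ k_n (V_GS − V_th)² = (V_DD − V_GS)/R.
Let x = V_GS − 1.4. Then 99.5 x² + x − 12.9 = 0, giving x = 0.355 V (positive root), so V_GS = 1.76 V.
I_D = (V_DD − V_GS)/R = (14.3 − 1.76) / 50.9 = 0.246 mA.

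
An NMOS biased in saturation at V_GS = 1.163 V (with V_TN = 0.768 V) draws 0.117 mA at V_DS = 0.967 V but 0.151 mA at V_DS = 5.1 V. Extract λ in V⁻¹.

λ = 0.0754 V⁻¹

With V_GS fixed, I_D ∝ (1 + λ V_DS) in saturation, so I_D2/I_D1 = (1 + λ V_DS2)/(1 + λ V_DS1).
0.151/0.117 = 1.291 = (1 + 5.1 λ)/(1 + 0.967 λ).
Solving: λ (I_D1 V_DS2 − I_D2 V_DS1) = I_D2 − I_D1, so λ = (0.151 − 0.117) / (0.117 × 5.1 − 0.151 × 0.967) = 0.034 / 0.451 = 0.0754 V⁻¹.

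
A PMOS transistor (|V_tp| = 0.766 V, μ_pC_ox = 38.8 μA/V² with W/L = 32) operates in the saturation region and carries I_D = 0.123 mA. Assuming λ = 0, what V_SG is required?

k_p = μ_pC_ox · (W/L) = 1.242 mA/V².
In saturation I_D = ½ k_p (V_SG − |V_tp|)², so V_SG − |V_tp| = √(2 I_D / k_p) = √(2 × 0.123 / 1.242) = 0.445 V.
V_SG = 0.766 + 0.445 = 1.21 V.

V_SG = 1.21 V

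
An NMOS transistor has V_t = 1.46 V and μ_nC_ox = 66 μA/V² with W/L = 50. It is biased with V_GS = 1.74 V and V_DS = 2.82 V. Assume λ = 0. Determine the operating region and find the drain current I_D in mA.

Saturation; I_D = 0.129 mA

k_n = μ_nC_ox · (W/L) = 3.3 mA/V².
V_ov = V_GS − V_t = 1.74 − 1.46 = 0.28 V.
Since V_DS = 2.82 V ≥ V_ov = 0.28 V, the device is in saturation.
I_D = ½ k_n V_ov² = 0.5 × 3.3 × 0.28² = 0.129 mA.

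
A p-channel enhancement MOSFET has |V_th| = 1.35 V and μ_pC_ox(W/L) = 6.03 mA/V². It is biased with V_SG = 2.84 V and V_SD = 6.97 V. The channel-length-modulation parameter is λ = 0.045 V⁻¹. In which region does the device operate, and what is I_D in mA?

V_ov = V_SG − |V_th| = 2.84 − 1.35 = 1.49 V.
Since V_SD = 6.97 V ≥ V_ov = 1.49 V, the device is in saturation.
I_D = ½ k_p V_ov² (1 + λ V_SD) = 0.5 × 6.03 × 1.49² × (1 + 0.045 × 6.97) = 8.79 mA.

Saturation; I_D = 8.79 mA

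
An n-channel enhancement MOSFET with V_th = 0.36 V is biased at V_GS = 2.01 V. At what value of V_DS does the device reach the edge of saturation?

V_DS,sat = 1.65 V

The boundary between triode and saturation is V_DS = V_GS − V_th = V_ov.
V_ov = 2.01 − 0.36 = 1.65 V.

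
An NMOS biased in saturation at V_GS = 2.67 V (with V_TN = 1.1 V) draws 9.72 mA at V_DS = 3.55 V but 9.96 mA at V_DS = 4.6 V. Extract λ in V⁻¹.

λ = 0.0257 V⁻¹

With V_GS fixed, I_D ∝ (1 + λ V_DS) in saturation, so I_D2/I_D1 = (1 + λ V_DS2)/(1 + λ V_DS1).
9.96/9.72 = 1.025 = (1 + 4.6 λ)/(1 + 3.55 λ).
Solving: λ (I_D1 V_DS2 − I_D2 V_DS1) = I_D2 − I_D1, so λ = (9.96 − 9.72) / (9.72 × 4.6 − 9.96 × 3.55) = 0.24 / 9.35 = 0.0257 V⁻¹.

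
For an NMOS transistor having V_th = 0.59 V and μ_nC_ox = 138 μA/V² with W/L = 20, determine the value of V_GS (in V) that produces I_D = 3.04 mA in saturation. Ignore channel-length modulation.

k_n = μ_nC_ox · (W/L) = 2.76 mA/V².
In saturation I_D = ½ k_n (V_GS − V_th)², so V_GS − V_th = √(2 I_D / k_n) = √(2 × 3.04 / 2.76) = 1.48 V.
V_GS = 0.59 + 1.48 = 2.07 V.

V_GS = 2.07 V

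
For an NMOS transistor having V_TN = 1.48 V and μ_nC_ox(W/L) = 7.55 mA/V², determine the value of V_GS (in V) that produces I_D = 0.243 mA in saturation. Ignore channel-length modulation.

In saturation I_D = ½ k_n (V_GS − V_TN)², so V_GS − V_TN = √(2 I_D / k_n) = √(2 × 0.243 / 7.55) = 0.254 V.
V_GS = 1.48 + 0.254 = 1.73 V.

V_GS = 1.73 V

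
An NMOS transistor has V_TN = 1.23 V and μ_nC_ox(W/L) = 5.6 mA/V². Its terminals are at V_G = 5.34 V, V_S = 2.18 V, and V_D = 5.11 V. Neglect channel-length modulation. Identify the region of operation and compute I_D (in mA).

Saturation; I_D = 10.4 mA

V_GS = V_G − V_S = 5.34 − 2.18 = 3.16 V; V_DS = V_D − V_S = 5.11 − 2.18 = 2.93 V.
V_ov = V_GS − V_TN = 3.16 − 1.23 = 1.93 V.
Since V_DS = 2.93 V ≥ V_ov = 1.93 V, the device is in saturation.
I_D = ½ k_n V_ov² = 0.5 × 5.6 × 1.93² = 10.4 mA.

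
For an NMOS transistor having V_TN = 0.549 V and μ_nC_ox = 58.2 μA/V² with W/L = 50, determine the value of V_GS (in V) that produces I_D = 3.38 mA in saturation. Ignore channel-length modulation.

k_n = μ_nC_ox · (W/L) = 2.91 mA/V².
In saturation I_D = ½ k_n (V_GS − V_TN)², so V_GS − V_TN = √(2 I_D / k_n) = √(2 × 3.38 / 2.91) = 1.52 V.
V_GS = 0.549 + 1.52 = 2.07 V.

V_GS = 2.07 V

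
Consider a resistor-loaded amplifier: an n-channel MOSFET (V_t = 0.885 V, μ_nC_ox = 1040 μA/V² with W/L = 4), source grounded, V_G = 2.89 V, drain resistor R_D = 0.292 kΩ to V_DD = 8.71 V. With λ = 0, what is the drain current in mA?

V_GS = V_G = 2.89 V, so V_ov = 2.89 − 0.885 = 2 V.
k_n = μ_nC_ox · (W/L) = 4.16 mA/V².
Assume saturation: I_D = ½ k_n V_ov² = 0.5 × 4.16 × 2² = 8.36 mA, giving V_DS = V_DD − I_D R_D = 8.71 − 8.36 × 0.292 = 6.27 V.
V_DS = 6.27 V ≥ V_ov = 2 V, confirming saturation.

I_D = 8.36 mA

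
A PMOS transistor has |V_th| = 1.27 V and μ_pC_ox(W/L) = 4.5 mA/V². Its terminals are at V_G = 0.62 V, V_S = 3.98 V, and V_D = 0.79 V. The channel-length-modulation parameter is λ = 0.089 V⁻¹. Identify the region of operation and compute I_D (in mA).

V_SG = V_S − V_G = 3.98 − 0.62 = 3.36 V; V_SD = V_S − V_D = 3.98 − 0.79 = 3.19 V.
V_ov = V_SG − |V_th| = 3.36 − 1.27 = 2.09 V.
Since V_SD = 3.19 V ≥ V_ov = 2.09 V, the device is in saturation.
I_D = ½ k_p V_ov² (1 + λ V_SD) = 0.5 × 4.5 × 2.09² × (1 + 0.089 × 3.19) = 12.6 mA.

Saturation; I_D = 12.6 mA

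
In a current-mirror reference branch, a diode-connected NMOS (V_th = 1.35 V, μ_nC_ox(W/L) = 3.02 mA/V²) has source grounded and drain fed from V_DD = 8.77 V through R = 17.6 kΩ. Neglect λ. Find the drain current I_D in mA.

I_D = 0.393 mA

With gate tied to drain, V_GS = V_DS ≥ V_GS − V_th, so the device is in saturation.
KCL at the drain: ½ k_n (V_GS − V_th)² = (V_DD − V_GS)/R.
Let x = V_GS − 1.35. Then 26.6 x² + x − 7.42 = 0, giving x = 0.51 V (positive root), so V_GS = 1.86 V.
I_D = (V_DD − V_GS)/R = (8.77 − 1.86) / 17.6 = 0.393 mA.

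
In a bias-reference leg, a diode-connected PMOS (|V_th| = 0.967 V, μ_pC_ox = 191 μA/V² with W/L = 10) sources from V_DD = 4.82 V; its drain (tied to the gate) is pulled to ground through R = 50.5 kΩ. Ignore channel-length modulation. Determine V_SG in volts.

With gate tied to drain, V_SG = V_SD ≥ V_SG − |V_th|, so the device is in saturation.
k_p = μ_pC_ox · (W/L) = 1.91 mA/V².
KCL at the drain: ½ k_p (V_SG − |V_th|)² = (V_DD − V_SG)/R.
Let x = V_SG − 0.967. Then 48.2 x² + x − 3.853 = 0, giving x = 0.272 V (positive root), so V_SG = 1.24 V.
I_D = (V_DD − V_SG)/R = (4.82 − 1.24) / 50.5 = 0.0709 mA.

V_SG = 1.24 V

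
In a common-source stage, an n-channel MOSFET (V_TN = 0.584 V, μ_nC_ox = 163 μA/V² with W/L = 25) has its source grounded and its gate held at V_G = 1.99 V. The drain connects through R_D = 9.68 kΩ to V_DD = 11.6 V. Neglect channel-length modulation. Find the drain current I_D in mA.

I_D = 1.18 mA

V_GS = V_G = 1.99 V, so V_ov = 1.99 − 0.584 = 1.41 V.
k_n = μ_nC_ox · (W/L) = 4.075 mA/V².
Assume saturation: I_D = ½ k_n V_ov² = 0.5 × 4.075 × 1.41² = 4.03 mA, giving V_DS = V_DD − I_D R_D = 11.6 − 4.03 × 9.68 = -27.4 V.
But -27.4 V < V_ov = 1.41 V, so the device is actually in triode.
In triode I_D = k_n[V_ov V_DS − ½ V_DS²] and I_D = (V_DD − V_DS)/R_D. Equating: 19.7 V_DS² − 56.46 V_DS + 11.6 = 0, giving V_DS = 0.223 V (the root below V_ov).
I_D = (11.6 − 0.223) / 9.68 = 1.18 mA.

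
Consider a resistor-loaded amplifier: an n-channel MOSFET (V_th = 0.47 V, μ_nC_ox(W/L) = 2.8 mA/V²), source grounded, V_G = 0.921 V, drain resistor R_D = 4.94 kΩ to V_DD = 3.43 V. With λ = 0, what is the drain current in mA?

V_GS = V_G = 0.921 V, so V_ov = 0.921 − 0.47 = 0.451 V.
Assume saturation: I_D = ½ k_n V_ov² = 0.5 × 2.8 × 0.451² = 0.285 mA, giving V_DS = V_DD − I_D R_D = 3.43 − 0.285 × 4.94 = 2.02 V.
V_DS = 2.02 V ≥ V_ov = 0.451 V, confirming saturation.

I_D = 0.285 mA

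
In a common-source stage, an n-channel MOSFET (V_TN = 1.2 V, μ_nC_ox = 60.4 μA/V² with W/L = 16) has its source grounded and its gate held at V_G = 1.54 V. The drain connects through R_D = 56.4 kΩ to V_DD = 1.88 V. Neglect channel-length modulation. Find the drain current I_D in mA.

I_D = 0.0313 mA

V_GS = V_G = 1.54 V, so V_ov = 1.54 − 1.2 = 0.34 V.
k_n = μ_nC_ox · (W/L) = 0.9664 mA/V².
Assume saturation: I_D = ½ k_n V_ov² = 0.5 × 0.9664 × 0.34² = 0.0559 mA, giving V_DS = V_DD − I_D R_D = 1.88 − 0.0559 × 56.4 = -1.27 V.
But -1.27 V < V_ov = 0.34 V, so the device is actually in triode.
In triode I_D = k_n[V_ov V_DS − ½ V_DS²] and I_D = (V_DD − V_DS)/R_D. Equating: 27.3 V_DS² − 19.53 V_DS + 1.88 = 0, giving V_DS = 0.115 V (the root below V_ov).
I_D = (1.88 − 0.115) / 56.4 = 0.0313 mA.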